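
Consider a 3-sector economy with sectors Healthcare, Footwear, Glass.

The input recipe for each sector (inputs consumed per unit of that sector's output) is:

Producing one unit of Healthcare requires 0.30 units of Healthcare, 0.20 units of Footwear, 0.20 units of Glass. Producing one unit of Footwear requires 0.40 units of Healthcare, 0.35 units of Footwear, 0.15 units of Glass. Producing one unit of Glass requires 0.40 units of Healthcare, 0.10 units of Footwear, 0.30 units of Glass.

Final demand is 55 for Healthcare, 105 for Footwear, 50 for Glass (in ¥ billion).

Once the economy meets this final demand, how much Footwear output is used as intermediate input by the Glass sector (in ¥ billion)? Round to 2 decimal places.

I − A =
  [   0.70    -0.40    -0.40]
  [  -0.20     0.65    -0.10]
  [  -0.20    -0.15     0.70]
Cofactors of I−A, C_ij = (−1)^(i+j)·(minor ij) (rows/columns in the sector order above):
  C_11 = (0.65)(0.70) − (-0.10)(-0.15) = 0.4400
  C_12 = −[(-0.20)(0.70) − (-0.10)(-0.20)] = 0.1600
  C_13 = (-0.20)(-0.15) − (0.65)(-0.20) = 0.1600
  C_21 = −[(-0.40)(0.70) − (-0.40)(-0.15)] = 0.3400
  C_22 = (0.70)(0.70) − (-0.40)(-0.20) = 0.4100
  C_23 = −[(0.70)(-0.15) − (-0.40)(-0.20)] = 0.1850
  C_31 = (-0.40)(-0.10) − (-0.40)(0.65) = 0.3000
  C_32 = −[(0.70)(-0.10) − (-0.40)(-0.20)] = 0.1500
  C_33 = (0.70)(0.65) − (-0.40)(-0.20) = 0.3750
det(I−A) = Σ_j (I−A)_1j·C_1j = (0.70)(0.4400) + (-0.40)(0.1600) + (-0.40)(0.1600) = 0.1800
adj(I−A) = Cᵀ =
  [ 0.4400   0.3400   0.3000]
  [ 0.1600   0.4100   0.1500]
  [ 0.1600   0.1850   0.3750]
(I − A)⁻¹ = adj(I−A) / det(I−A) ≈
  [   2.4444     1.8889     1.6667]
  [   0.8889     2.2778     0.8333]
  [   0.8889     1.0278     2.0833]
First solve x = (I − A)⁻¹ d = adj(I−A)·d / det(I−A); in particular x_3 = (0.1600·55 + 0.1850·105 + 0.3750·50) / 0.1800 = 46.975 / 0.1800 ≈ 260.9722.
Intermediate flow from 2 to 3: z_23 = a_23 · x_3 = 0.10 × 46.975 / 0.1800 = 4.6975 / 0.1800 ≈ 26.10.

z_23 = 26.10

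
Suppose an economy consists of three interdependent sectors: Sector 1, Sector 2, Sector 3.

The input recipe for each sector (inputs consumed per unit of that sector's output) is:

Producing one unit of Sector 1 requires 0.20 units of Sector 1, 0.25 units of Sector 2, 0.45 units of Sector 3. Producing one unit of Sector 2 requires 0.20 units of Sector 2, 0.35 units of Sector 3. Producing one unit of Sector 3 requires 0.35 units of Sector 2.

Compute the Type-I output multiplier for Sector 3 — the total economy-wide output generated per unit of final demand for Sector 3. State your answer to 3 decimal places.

m_3 = 1.697

I − A =
  [   0.80     0.00     0.00]
  [  -0.25     0.80    -0.35]
  [  -0.45    -0.35     1.00]
Cofactors of I−A, C_ij = (−1)^(i+j)·(minor ij) (rows/columns in the sector order above):
  C_11 = (0.80)(1.00) − (-0.35)(-0.35) = 0.6775
  C_12 = −[(-0.25)(1.00) − (-0.35)(-0.45)] = 0.4075
  C_13 = (-0.25)(-0.35) − (0.80)(-0.45) = 0.4475
  C_21 = −[(0.00)(1.00) − (0.00)(-0.35)] = 0.0000
  C_22 = (0.80)(1.00) − (0.00)(-0.45) = 0.8000
  C_23 = −[(0.80)(-0.35) − (0.00)(-0.45)] = 0.2800
  C_31 = (0.00)(-0.35) − (0.00)(0.80) = 0.0000
  C_32 = −[(0.80)(-0.35) − (0.00)(-0.25)] = 0.2800
  C_33 = (0.80)(0.80) − (0.00)(-0.25) = 0.6400
det(I−A) = Σ_j (I−A)_1j·C_1j = (0.80)(0.6775) + (0.00)(0.4075) + (0.00)(0.4475) = 0.5420
adj(I−A) = Cᵀ =
  [ 0.6775   0.0000   0.0000]
  [ 0.4075   0.8000   0.2800]
  [ 0.4475   0.2800   0.6400]
(I − A)⁻¹ = adj(I−A) / det(I−A) ≈
  [   1.2500     0.0000     0.0000]
  [   0.7518     1.4760     0.5166]
  [   0.8256     0.5166     1.1808]
The output multiplier for sector j is the column-j sum of the Leontief inverse (I − A)⁻¹ = adj(I−A) / det(I−A).
Column 3 of adj(I−A): (0.0000, 0.2800, 0.6400); det(I−A) = 0.5420.
m_3 = (0.0000 + 0.2800 + 0.6400) / 0.5420 = 0.92 / 0.5420 ≈ 1.697.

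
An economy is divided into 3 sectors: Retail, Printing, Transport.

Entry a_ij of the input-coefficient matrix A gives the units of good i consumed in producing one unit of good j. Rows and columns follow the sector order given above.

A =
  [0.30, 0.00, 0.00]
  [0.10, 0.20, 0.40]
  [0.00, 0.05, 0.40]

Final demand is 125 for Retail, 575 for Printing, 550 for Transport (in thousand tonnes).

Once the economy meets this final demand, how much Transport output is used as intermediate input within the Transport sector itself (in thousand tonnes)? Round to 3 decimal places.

I − A =
  [   0.70     0.00     0.00]
  [  -0.10     0.80    -0.40]
  [   0.00    -0.05     0.60]
Cofactors of I−A, C_ij = (−1)^(i+j)·(minor ij) (rows/columns in the sector order above):
  C_11 = (0.80)(0.60) − (-0.40)(-0.05) = 0.4600
  C_12 = −[(-0.10)(0.60) − (-0.40)(0.00)] = 0.0600
  C_13 = (-0.10)(-0.05) − (0.80)(0.00) = 0.0050
  C_21 = −[(0.00)(0.60) − (0.00)(-0.05)] = 0.0000
  C_22 = (0.70)(0.60) − (0.00)(0.00) = 0.4200
  C_23 = −[(0.70)(-0.05) − (0.00)(0.00)] = 0.0350
  C_31 = (0.00)(-0.40) − (0.00)(0.80) = 0.0000
  C_32 = −[(0.70)(-0.40) − (0.00)(-0.10)] = 0.2800
  C_33 = (0.70)(0.80) − (0.00)(-0.10) = 0.5600
det(I−A) = Σ_j (I−A)_1j·C_1j = (0.70)(0.4600) + (0.00)(0.0600) + (0.00)(0.0050) = 0.3220
adj(I−A) = Cᵀ =
  [ 0.4600   0.0000   0.0000]
  [ 0.0600   0.4200   0.2800]
  [ 0.0050   0.0350   0.5600]
(I − A)⁻¹ = adj(I−A) / det(I−A) ≈
  [   1.4286     0.0000     0.0000]
  [   0.1863     1.3043     0.8696]
  [   0.0155     0.1087     1.7391]
First solve x = (I − A)⁻¹ d = adj(I−A)·d / det(I−A); in particular x_T = (0.0050·125 + 0.0350·575 + 0.5600·550) / 0.3220 = 328.75 / 0.3220 ≈ 1020.96273.
Intermediate flow from T to T: z_TT = a_TT · x_T = 0.40 × 328.75 / 0.3220 = 131.50 / 0.3220 ≈ 408.385.

z_TT = 408.385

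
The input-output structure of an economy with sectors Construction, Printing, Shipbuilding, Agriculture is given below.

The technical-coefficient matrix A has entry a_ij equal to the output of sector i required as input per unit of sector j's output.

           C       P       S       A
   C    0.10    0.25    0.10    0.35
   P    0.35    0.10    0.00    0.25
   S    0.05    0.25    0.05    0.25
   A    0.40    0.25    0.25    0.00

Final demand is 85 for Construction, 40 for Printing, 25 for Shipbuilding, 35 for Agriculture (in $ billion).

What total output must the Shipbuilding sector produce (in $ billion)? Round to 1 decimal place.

x_S = 155.4

I − A =
  [   0.90    -0.25    -0.10    -0.35]
  [  -0.35     0.90     0.00    -0.25]
  [  -0.05    -0.25     0.95    -0.25]
  [  -0.40    -0.25    -0.25     1.00]
Compute the cofactors C_ij = (−1)^(i+j)·(3×3 minor ij) of I−A; the adjugate is their transpose:
adj(I−A) = Cᵀ =
  [ 0.723750   0.358125   0.178125   0.387375]
  [ 0.408750   0.646375   0.131875   0.337625]
  [ 0.266250   0.288125   0.484625   0.286375]
  [ 0.458250   0.376875   0.225375   0.673125]
det(I−A) = Σ_j (I−A)_1j·C_1j = (0.90)(0.723750) + (-0.25)(0.408750) + (-0.10)(0.266250) + (-0.35)(0.458250) = 0.362175
(I − A)⁻¹ = adj(I−A) / det(I−A) ≈
  [   1.9983     0.9888     0.4918     1.0696]
  [   1.1286     1.7847     0.3641     0.9322]
  [   0.7351     0.7955     1.3381     0.7907]
  [   1.2653     1.0406     0.6223     1.8586]
x = (I − A)⁻¹ d = adj(I−A)·d / det(I−A), with det(I−A) = 0.362175:
  x_C = (0.723750·85 + 0.358125·40 + 0.178125·25 + 0.387375·35) / 0.362175 = 93.855 / 0.362175 ≈ 259.1
  x_P = (0.408750·85 + 0.646375·40 + 0.131875·25 + 0.337625·35) / 0.362175 = 75.7125 / 0.362175 ≈ 209.0
  x_S = (0.266250·85 + 0.288125·40 + 0.484625·25 + 0.286375·35) / 0.362175 = 56.295 / 0.362175 ≈ 155.4
  x_A = (0.458250·85 + 0.376875·40 + 0.225375·25 + 0.673125·35) / 0.362175 = 83.22 / 0.362175 ≈ 229.8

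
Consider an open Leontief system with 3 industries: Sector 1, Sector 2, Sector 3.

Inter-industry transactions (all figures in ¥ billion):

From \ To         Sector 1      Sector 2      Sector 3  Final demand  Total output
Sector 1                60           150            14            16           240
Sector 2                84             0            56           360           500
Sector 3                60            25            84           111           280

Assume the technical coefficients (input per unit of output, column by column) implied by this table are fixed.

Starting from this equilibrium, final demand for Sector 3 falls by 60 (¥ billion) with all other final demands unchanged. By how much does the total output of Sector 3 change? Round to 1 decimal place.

Technical coefficients a_ij = z_ij / X_j:
  a_11 = 60/240 = 0.25, a_21 = 84/240 = 0.35, a_31 = 60/240 = 0.25
  a_12 = 150/500 = 0.30, a_22 = 0/500 = 0.00, a_32 = 25/500 = 0.05
  a_13 = 14/280 = 0.05, a_23 = 56/280 = 0.20, a_33 = 84/280 = 0.30
I − A =
  [   0.75    -0.30    -0.05]
  [  -0.35     1.00    -0.20]
  [  -0.25    -0.05     0.70]
Cofactors of I−A, C_ij = (−1)^(i+j)·(minor ij) (rows/columns in the sector order above):
  C_11 = (1.00)(0.70) − (-0.20)(-0.05) = 0.6900
  C_12 = −[(-0.35)(0.70) − (-0.20)(-0.25)] = 0.2950
  C_13 = (-0.35)(-0.05) − (1.00)(-0.25) = 0.2675
  C_21 = −[(-0.30)(0.70) − (-0.05)(-0.05)] = 0.2125
  C_22 = (0.75)(0.70) − (-0.05)(-0.25) = 0.5125
  C_23 = −[(0.75)(-0.05) − (-0.30)(-0.25)] = 0.1125
  C_31 = (-0.30)(-0.20) − (-0.05)(1.00) = 0.1100
  C_32 = −[(0.75)(-0.20) − (-0.05)(-0.35)] = 0.1675
  C_33 = (0.75)(1.00) − (-0.30)(-0.35) = 0.6450
det(I−A) = Σ_j (I−A)_1j·C_1j = (0.75)(0.6900) + (-0.30)(0.2950) + (-0.05)(0.2675) = 0.415625
adj(I−A) = Cᵀ =
  [ 0.6900   0.2125   0.1100]
  [ 0.2950   0.5125   0.1675]
  [ 0.2675   0.1125   0.6450]
(I − A)⁻¹ = adj(I−A) / det(I−A) ≈
  [   1.6602     0.5113     0.2647]
  [   0.7098     1.2331     0.4030]
  [   0.6436     0.2707     1.5519]
Δx = (I − A)⁻¹ Δd with Δd having -60 in the Sector 3 component and 0 elsewhere.
So Δx_3 = L_33 · (-60), where L_33 = adj(I−A)_33 / det(I−A) = 0.6450 / 0.415625.
Δx_3 = 0.6450 × (-60) / 0.415625 = -38.70 / 0.415625 ≈ -93.1.

Δx_3 = -93.1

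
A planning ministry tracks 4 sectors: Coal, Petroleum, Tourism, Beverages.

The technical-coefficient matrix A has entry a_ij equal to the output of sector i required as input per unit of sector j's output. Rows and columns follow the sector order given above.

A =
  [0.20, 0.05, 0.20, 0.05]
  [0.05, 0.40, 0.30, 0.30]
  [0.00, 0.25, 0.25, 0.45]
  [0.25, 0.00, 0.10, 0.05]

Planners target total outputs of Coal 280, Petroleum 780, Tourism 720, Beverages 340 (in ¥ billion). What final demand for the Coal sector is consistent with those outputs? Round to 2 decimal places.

I − A =
  [   0.80    -0.05    -0.20    -0.05]
  [  -0.05     0.60    -0.30    -0.30]
  [   0.00    -0.25     0.75    -0.45]
  [  -0.25     0.00    -0.10     0.95]
d = (I − A) x:
  d_1 = (+0.80)·280 + (-0.05)·780 + (-0.20)·720 + (-0.05)·340 = 24.00
  d_2 = (-0.05)·280 + (+0.60)·780 + (-0.30)·720 + (-0.30)·340 = 136.00
  d_3 = (+0.00)·280 + (-0.25)·780 + (+0.75)·720 + (-0.45)·340 = 192.00
  d_4 = (-0.25)·280 + (+0.00)·780 + (-0.10)·720 + (+0.95)·340 = 181.00

d_1 = 24.00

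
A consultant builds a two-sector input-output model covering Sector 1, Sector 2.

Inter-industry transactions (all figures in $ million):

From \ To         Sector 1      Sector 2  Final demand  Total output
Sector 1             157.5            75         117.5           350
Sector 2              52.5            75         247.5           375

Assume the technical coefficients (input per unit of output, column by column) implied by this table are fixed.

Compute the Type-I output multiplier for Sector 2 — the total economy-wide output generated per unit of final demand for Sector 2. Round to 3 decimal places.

m_2 = 1.829

Technical coefficients a_ij = z_ij / X_j:
  a_11 = 157.5/350 = 0.45, a_21 = 52.5/350 = 0.15
  a_12 = 75/375 = 0.20, a_22 = 75/375 = 0.20
I − A =
  [   0.55    -0.20]
  [  -0.15     0.80]
det(I−A) = (0.55)(0.80) − (-0.20)(-0.15) = 0.4100
adj(I−A) = [[0.80, 0.20], [0.15, 0.55]]
(I − A)⁻¹ = adj(I−A) / det(I−A) ≈
  [   1.9512     0.4878]
  [   0.3659     1.3415]
The output multiplier for sector j is the column-j sum of the Leontief inverse (I − A)⁻¹ = adj(I−A) / det(I−A).
Column 2 of adj(I−A): (0.20, 0.55); det(I−A) = 0.4100.
m_2 = (0.20 + 0.55) / 0.4100 = 0.75 / 0.4100 ≈ 1.829.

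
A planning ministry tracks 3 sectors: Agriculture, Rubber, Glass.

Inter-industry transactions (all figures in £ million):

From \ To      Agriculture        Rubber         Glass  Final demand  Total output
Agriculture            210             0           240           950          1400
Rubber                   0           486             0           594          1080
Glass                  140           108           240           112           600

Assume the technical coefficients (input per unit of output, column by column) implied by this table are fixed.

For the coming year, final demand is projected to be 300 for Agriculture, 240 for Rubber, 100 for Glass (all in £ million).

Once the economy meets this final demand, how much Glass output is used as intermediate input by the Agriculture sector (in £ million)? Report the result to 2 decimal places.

Technical coefficients a_ij = z_ij / X_j:
  a_11 = 210/1400 = 0.15, a_21 = 0/1400 = 0.00, a_31 = 140/1400 = 0.10
  a_12 = 0/1080 = 0.00, a_22 = 486/1080 = 0.45, a_32 = 108/1080 = 0.10
  a_13 = 240/600 = 0.40, a_23 = 0/600 = 0.00, a_33 = 240/600 = 0.40
I − A =
  [   0.85     0.00    -0.40]
  [   0.00     0.55     0.00]
  [  -0.10    -0.10     0.60]
Cofactors of I−A, C_ij = (−1)^(i+j)·(minor ij) (rows/columns in the sector order above):
  C_11 = (0.55)(0.60) − (0.00)(-0.10) = 0.3300
  C_12 = −[(0.00)(0.60) − (0.00)(-0.10)] = 0.0000
  C_13 = (0.00)(-0.10) − (0.55)(-0.10) = 0.0550
  C_21 = −[(0.00)(0.60) − (-0.40)(-0.10)] = 0.0400
  C_22 = (0.85)(0.60) − (-0.40)(-0.10) = 0.4700
  C_23 = −[(0.85)(-0.10) − (0.00)(-0.10)] = 0.0850
  C_31 = (0.00)(0.00) − (-0.40)(0.55) = 0.2200
  C_32 = −[(0.85)(0.00) − (-0.40)(0.00)] = 0.0000
  C_33 = (0.85)(0.55) − (0.00)(0.00) = 0.4675
det(I−A) = Σ_j (I−A)_1j·C_1j = (0.85)(0.3300) + (0.00)(0.0000) + (-0.40)(0.0550) = 0.2585
adj(I−A) = Cᵀ =
  [ 0.3300   0.0400   0.2200]
  [ 0.0000   0.4700   0.0000]
  [ 0.0550   0.0850   0.4675]
(I − A)⁻¹ = adj(I−A) / det(I−A) ≈
  [   1.2766     0.1547     0.8511]
  [   0.0000     1.8182     0.0000]
  [   0.2128     0.3288     1.8085]
First solve x = (I − A)⁻¹ d = adj(I−A)·d / det(I−A); in particular x_1 = (0.3300·300 + 0.0400·240 + 0.2200·100) / 0.2585 = 130.60 / 0.2585 ≈ 505.2224.
Intermediate flow from 3 to 1: z_31 = a_31 · x_1 = 0.10 × 130.60 / 0.2585 = 13.06 / 0.2585 ≈ 50.52.

z_31 = 50.52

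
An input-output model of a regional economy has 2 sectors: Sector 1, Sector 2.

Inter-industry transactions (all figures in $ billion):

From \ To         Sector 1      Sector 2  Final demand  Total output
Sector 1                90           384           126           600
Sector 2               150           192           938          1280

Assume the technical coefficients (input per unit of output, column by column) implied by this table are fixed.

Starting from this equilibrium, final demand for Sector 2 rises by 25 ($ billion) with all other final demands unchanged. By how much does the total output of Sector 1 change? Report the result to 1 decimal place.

Δx_1 = 11.6

Technical coefficients a_ij = z_ij / X_j:
  a_11 = 90/600 = 0.15, a_21 = 150/600 = 0.25
  a_12 = 384/1280 = 0.30, a_22 = 192/1280 = 0.15
I − A =
  [   0.85    -0.30]
  [  -0.25     0.85]
det(I−A) = (0.85)(0.85) − (-0.30)(-0.25) = 0.6475
adj(I−A) = [[0.85, 0.30], [0.25, 0.85]]
(I − A)⁻¹ = adj(I−A) / det(I−A) ≈
  [   1.3127     0.4633]
  [   0.3861     1.3127]
Δx = (I − A)⁻¹ Δd with Δd having +25 in the Sector 2 component and 0 elsewhere.
So Δx_1 = L_12 · (+25), where L_12 = adj(I−A)_12 / det(I−A) = 0.30 / 0.6475.
Δx_1 = 0.30 × (+25) / 0.6475 = 7.50 / 0.6475 ≈ 11.6.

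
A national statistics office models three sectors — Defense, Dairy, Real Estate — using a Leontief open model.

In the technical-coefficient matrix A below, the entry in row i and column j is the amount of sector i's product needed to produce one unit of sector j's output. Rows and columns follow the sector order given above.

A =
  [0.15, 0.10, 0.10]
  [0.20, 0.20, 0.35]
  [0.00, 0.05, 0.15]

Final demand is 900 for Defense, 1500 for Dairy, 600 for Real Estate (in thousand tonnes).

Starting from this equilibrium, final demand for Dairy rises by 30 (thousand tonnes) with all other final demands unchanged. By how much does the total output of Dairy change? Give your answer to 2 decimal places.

I − A =
  [   0.85    -0.10    -0.10]
  [  -0.20     0.80    -0.35]
  [   0.00    -0.05     0.85]
Cofactors of I−A, C_ij = (−1)^(i+j)·(minor ij) (rows/columns in the sector order above):
  C_11 = (0.80)(0.85) − (-0.35)(-0.05) = 0.6625
  C_12 = −[(-0.20)(0.85) − (-0.35)(0.00)] = 0.1700
  C_13 = (-0.20)(-0.05) − (0.80)(0.00) = 0.0100
  C_21 = −[(-0.10)(0.85) − (-0.10)(-0.05)] = 0.0900
  C_22 = (0.85)(0.85) − (-0.10)(0.00) = 0.7225
  C_23 = −[(0.85)(-0.05) − (-0.10)(0.00)] = 0.0425
  C_31 = (-0.10)(-0.35) − (-0.10)(0.80) = 0.1150
  C_32 = −[(0.85)(-0.35) − (-0.10)(-0.20)] = 0.3175
  C_33 = (0.85)(0.80) − (-0.10)(-0.20) = 0.6600
det(I−A) = Σ_j (I−A)_1j·C_1j = (0.85)(0.6625) + (-0.10)(0.1700) + (-0.10)(0.0100) = 0.545125
adj(I−A) = Cᵀ =
  [ 0.6625   0.0900   0.1150]
  [ 0.1700   0.7225   0.3175]
  [ 0.0100   0.0425   0.6600]
(I − A)⁻¹ = adj(I−A) / det(I−A) ≈
  [   1.2153     0.1651     0.2110]
  [   0.3119     1.3254     0.5824]
  [   0.0183     0.0780     1.2107]
Δx = (I − A)⁻¹ Δd with Δd having +30 in the Dairy component and 0 elsewhere.
So Δx_2 = L_22 · (+30), where L_22 = adj(I−A)_22 / det(I−A) = 0.7225 / 0.545125.
Δx_2 = 0.7225 × (+30) / 0.545125 = 21.675 / 0.545125 ≈ 39.76.

Δx_2 = 39.76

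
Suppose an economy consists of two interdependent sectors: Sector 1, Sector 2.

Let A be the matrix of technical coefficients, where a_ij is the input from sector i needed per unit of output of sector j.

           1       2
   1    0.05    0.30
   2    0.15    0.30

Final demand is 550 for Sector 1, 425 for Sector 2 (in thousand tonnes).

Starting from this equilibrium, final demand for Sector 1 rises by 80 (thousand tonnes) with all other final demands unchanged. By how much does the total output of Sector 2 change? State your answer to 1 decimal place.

I − A =
  [   0.95    -0.30]
  [  -0.15     0.70]
det(I−A) = (0.95)(0.70) − (-0.30)(-0.15) = 0.6200
adj(I−A) = [[0.70, 0.30], [0.15, 0.95]]
(I − A)⁻¹ = adj(I−A) / det(I−A) ≈
  [   1.1290     0.4839]
  [   0.2419     1.5323]
Δx = (I − A)⁻¹ Δd with Δd having +80 in the Sector 1 component and 0 elsewhere.
So Δx_2 = L_21 · (+80), where L_21 = adj(I−A)_21 / det(I−A) = 0.15 / 0.6200.
Δx_2 = 0.15 × (+80) / 0.6200 = 12.00 / 0.6200 ≈ 19.4.

Δx_2 = 19.4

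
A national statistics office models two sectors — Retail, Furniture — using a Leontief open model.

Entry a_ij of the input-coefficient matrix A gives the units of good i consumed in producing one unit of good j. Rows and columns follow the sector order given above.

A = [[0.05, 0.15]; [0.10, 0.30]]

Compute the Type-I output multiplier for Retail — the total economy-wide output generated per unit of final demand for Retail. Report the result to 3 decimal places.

I − A =
  [   0.95    -0.15]
  [  -0.10     0.70]
det(I−A) = (0.95)(0.70) − (-0.15)(-0.10) = 0.6500
adj(I−A) = [[0.70, 0.15], [0.10, 0.95]]
(I − A)⁻¹ = adj(I−A) / det(I−A) ≈
  [   1.0769     0.2308]
  [   0.1538     1.4615]
The output multiplier for sector j is the column-j sum of the Leontief inverse (I − A)⁻¹ = adj(I−A) / det(I−A).
Column 1 of adj(I−A): (0.70, 0.10); det(I−A) = 0.6500.
m_1 = (0.70 + 0.10) / 0.6500 = 0.80 / 0.6500 ≈ 1.231.

m_1 = 1.231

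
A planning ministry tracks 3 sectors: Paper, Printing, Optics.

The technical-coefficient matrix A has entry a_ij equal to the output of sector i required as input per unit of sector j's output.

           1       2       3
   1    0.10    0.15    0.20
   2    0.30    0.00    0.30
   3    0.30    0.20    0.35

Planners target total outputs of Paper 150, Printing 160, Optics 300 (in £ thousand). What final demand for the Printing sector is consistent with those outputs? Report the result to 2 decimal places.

I − A =
  [   0.90    -0.15    -0.20]
  [  -0.30     1.00    -0.30]
  [  -0.30    -0.20     0.65]
d = (I − A) x:
  d_1 = (+0.90)·150 + (-0.15)·160 + (-0.20)·300 = 51.00
  d_2 = (-0.30)·150 + (+1.00)·160 + (-0.30)·300 = 25.00
  d_3 = (-0.30)·150 + (-0.20)·160 + (+0.65)·300 = 118.00

d_2 = 25.00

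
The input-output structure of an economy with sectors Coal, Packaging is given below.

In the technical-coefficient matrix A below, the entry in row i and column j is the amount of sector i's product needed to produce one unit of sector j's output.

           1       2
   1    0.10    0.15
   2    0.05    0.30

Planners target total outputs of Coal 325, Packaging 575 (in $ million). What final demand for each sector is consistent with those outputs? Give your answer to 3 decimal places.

d_1 = 206.250, d_2 = 386.250

I − A =
  [   0.90    -0.15]
  [  -0.05     0.70]
d = (I − A) x:
  d_1 = (+0.90)·325 + (-0.15)·575 = 206.250
  d_2 = (-0.05)·325 + (+0.70)·575 = 386.250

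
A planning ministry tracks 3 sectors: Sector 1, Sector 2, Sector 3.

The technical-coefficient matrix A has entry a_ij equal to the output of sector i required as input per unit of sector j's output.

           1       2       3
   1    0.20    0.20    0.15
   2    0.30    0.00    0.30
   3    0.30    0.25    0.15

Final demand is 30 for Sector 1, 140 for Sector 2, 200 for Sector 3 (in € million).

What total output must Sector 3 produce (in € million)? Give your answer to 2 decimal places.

I − A =
  [   0.80    -0.20    -0.15]
  [  -0.30     1.00    -0.30]
  [  -0.30    -0.25     0.85]
Cofactors of I−A, C_ij = (−1)^(i+j)·(minor ij) (rows/columns in the sector order above):
  C_11 = (1.00)(0.85) − (-0.30)(-0.25) = 0.7750
  C_12 = −[(-0.30)(0.85) − (-0.30)(-0.30)] = 0.3450
  C_13 = (-0.30)(-0.25) − (1.00)(-0.30) = 0.3750
  C_21 = −[(-0.20)(0.85) − (-0.15)(-0.25)] = 0.2075
  C_22 = (0.80)(0.85) − (-0.15)(-0.30) = 0.6350
  C_23 = −[(0.80)(-0.25) − (-0.20)(-0.30)] = 0.2600
  C_31 = (-0.20)(-0.30) − (-0.15)(1.00) = 0.2100
  C_32 = −[(0.80)(-0.30) − (-0.15)(-0.30)] = 0.2850
  C_33 = (0.80)(1.00) − (-0.20)(-0.30) = 0.7400
det(I−A) = Σ_j (I−A)_1j·C_1j = (0.80)(0.7750) + (-0.20)(0.3450) + (-0.15)(0.3750) = 0.49475
adj(I−A) = Cᵀ =
  [ 0.7750   0.2075   0.2100]
  [ 0.3450   0.6350   0.2850]
  [ 0.3750   0.2600   0.7400]
(I − A)⁻¹ = adj(I−A) / det(I−A) ≈
  [   1.5664     0.4194     0.4245]
  [   0.6973     1.2835     0.5760]
  [   0.7580     0.5255     1.4957]
x = (I − A)⁻¹ d = adj(I−A)·d / det(I−A), with det(I−A) = 0.49475:
  x_1 = (0.7750·30 + 0.2075·140 + 0.2100·200) / 0.49475 = 94.30 / 0.49475 ≈ 190.60
  x_2 = (0.3450·30 + 0.6350·140 + 0.2850·200) / 0.49475 = 156.25 / 0.49475 ≈ 315.82
  x_3 = (0.3750·30 + 0.2600·140 + 0.7400·200) / 0.49475 = 195.65 / 0.49475 ≈ 395.45

x_3 = 395.45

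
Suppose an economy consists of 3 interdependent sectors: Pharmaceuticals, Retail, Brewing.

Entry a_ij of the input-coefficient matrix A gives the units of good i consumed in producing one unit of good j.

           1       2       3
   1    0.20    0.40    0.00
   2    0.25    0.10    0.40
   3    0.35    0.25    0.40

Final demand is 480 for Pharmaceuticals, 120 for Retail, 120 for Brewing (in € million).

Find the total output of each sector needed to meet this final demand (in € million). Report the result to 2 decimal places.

x_1 = 1098.31, x_2 = 996.61, x_3 = 1255.93

I − A =
  [   0.80    -0.40     0.00]
  [  -0.25     0.90    -0.40]
  [  -0.35    -0.25     0.60]
Cofactors of I−A, C_ij = (−1)^(i+j)·(minor ij) (rows/columns in the sector order above):
  C_11 = (0.90)(0.60) − (-0.40)(-0.25) = 0.4400
  C_12 = −[(-0.25)(0.60) − (-0.40)(-0.35)] = 0.2900
  C_13 = (-0.25)(-0.25) − (0.90)(-0.35) = 0.3775
  C_21 = −[(-0.40)(0.60) − (0.00)(-0.25)] = 0.2400
  C_22 = (0.80)(0.60) − (0.00)(-0.35) = 0.4800
  C_23 = −[(0.80)(-0.25) − (-0.40)(-0.35)] = 0.3400
  C_31 = (-0.40)(-0.40) − (0.00)(0.90) = 0.1600
  C_32 = −[(0.80)(-0.40) − (0.00)(-0.25)] = 0.3200
  C_33 = (0.80)(0.90) − (-0.40)(-0.25) = 0.6200
det(I−A) = Σ_j (I−A)_1j·C_1j = (0.80)(0.4400) + (-0.40)(0.2900) + (0.00)(0.3775) = 0.2360
adj(I−A) = Cᵀ =
  [ 0.4400   0.2400   0.1600]
  [ 0.2900   0.4800   0.3200]
  [ 0.3775   0.3400   0.6200]
(I − A)⁻¹ = adj(I−A) / det(I−A) ≈
  [   1.8644     1.0169     0.6780]
  [   1.2288     2.0339     1.3559]
  [   1.5996     1.4407     2.6271]
x = (I − A)⁻¹ d = adj(I−A)·d / det(I−A), with det(I−A) = 0.2360:
  x_1 = (0.4400·480 + 0.2400·120 + 0.1600·120) / 0.2360 = 259.20 / 0.2360 ≈ 1098.31
  x_2 = (0.2900·480 + 0.4800·120 + 0.3200·120) / 0.2360 = 235.20 / 0.2360 ≈ 996.61
  x_3 = (0.3775·480 + 0.3400·120 + 0.6200·120) / 0.2360 = 296.40 / 0.2360 ≈ 1255.93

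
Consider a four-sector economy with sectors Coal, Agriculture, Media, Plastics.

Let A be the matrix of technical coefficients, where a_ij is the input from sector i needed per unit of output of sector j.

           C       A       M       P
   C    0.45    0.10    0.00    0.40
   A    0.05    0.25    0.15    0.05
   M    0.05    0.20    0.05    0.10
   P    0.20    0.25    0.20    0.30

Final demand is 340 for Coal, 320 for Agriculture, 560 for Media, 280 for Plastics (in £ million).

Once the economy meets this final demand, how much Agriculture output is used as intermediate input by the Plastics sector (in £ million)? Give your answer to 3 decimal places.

I − A =
  [   0.55    -0.10     0.00    -0.40]
  [  -0.05     0.75    -0.15    -0.05]
  [  -0.05    -0.20     0.95    -0.10]
  [  -0.20    -0.25    -0.20     0.70]
Compute the cofactors C_ij = (−1)^(i+j)·(3×3 minor ij) of I−A; the adjugate is their transpose:
adj(I−A) = Cᵀ =
  [ 0.445125   0.175500   0.086500   0.279250]
  [ 0.050500   0.274750   0.055250   0.056375]
  [ 0.050875   0.085250   0.212375   0.065500]
  [ 0.159750   0.172625   0.105125   0.369875]
det(I−A) = Σ_j (I−A)_1j·C_1j = (0.55)(0.445125) + (-0.10)(0.050500) + (0.00)(0.050875) + (-0.40)(0.159750) = 0.17586875
(I − A)⁻¹ = adj(I−A) / det(I−A) ≈
  [   2.5310     0.9979     0.4918     1.5878]
  [   0.2871     1.5622     0.3142     0.3206]
  [   0.2893     0.4847     1.2076     0.3724]
  [   0.9083     0.9816     0.5977     2.1031]
First solve x = (I − A)⁻¹ d = adj(I−A)·d / det(I−A); in particular x_P = (0.159750·340 + 0.172625·320 + 0.105125·560 + 0.369875·280) / 0.17586875 = 271.99 / 0.17586875 ≈ 1546.55105.
Intermediate flow from A to P: z_AP = a_AP · x_P = 0.05 × 271.99 / 0.17586875 = 13.5995 / 0.17586875 ≈ 77.328.

z_AP = 77.328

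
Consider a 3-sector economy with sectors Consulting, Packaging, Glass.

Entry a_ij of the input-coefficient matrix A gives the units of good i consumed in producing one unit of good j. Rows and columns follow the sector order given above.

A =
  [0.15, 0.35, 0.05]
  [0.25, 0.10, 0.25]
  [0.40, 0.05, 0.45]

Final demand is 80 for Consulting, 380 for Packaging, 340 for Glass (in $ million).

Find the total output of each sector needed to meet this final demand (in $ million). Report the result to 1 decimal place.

I − A =
  [   0.85    -0.35    -0.05]
  [  -0.25     0.90    -0.25]
  [  -0.40    -0.05     0.55]
Cofactors of I−A, C_ij = (−1)^(i+j)·(minor ij) (rows/columns in the sector order above):
  C_11 = (0.90)(0.55) − (-0.25)(-0.05) = 0.4825
  C_12 = −[(-0.25)(0.55) − (-0.25)(-0.40)] = 0.2375
  C_13 = (-0.25)(-0.05) − (0.90)(-0.40) = 0.3725
  C_21 = −[(-0.35)(0.55) − (-0.05)(-0.05)] = 0.1950
  C_22 = (0.85)(0.55) − (-0.05)(-0.40) = 0.4475
  C_23 = −[(0.85)(-0.05) − (-0.35)(-0.40)] = 0.1825
  C_31 = (-0.35)(-0.25) − (-0.05)(0.90) = 0.1325
  C_32 = −[(0.85)(-0.25) − (-0.05)(-0.25)] = 0.2250
  C_33 = (0.85)(0.90) − (-0.35)(-0.25) = 0.6775
det(I−A) = Σ_j (I−A)_1j·C_1j = (0.85)(0.4825) + (-0.35)(0.2375) + (-0.05)(0.3725) = 0.308375
adj(I−A) = Cᵀ =
  [ 0.4825   0.1950   0.1325]
  [ 0.2375   0.4475   0.2250]
  [ 0.3725   0.1825   0.6775]
(I − A)⁻¹ = adj(I−A) / det(I−A) ≈
  [   1.5647     0.6323     0.4297]
  [   0.7702     1.4512     0.7296]
  [   1.2079     0.5918     2.1970]
x = (I − A)⁻¹ d = adj(I−A)·d / det(I−A), with det(I−A) = 0.308375:
  x_C = (0.4825·80 + 0.1950·380 + 0.1325·340) / 0.308375 = 157.75 / 0.308375 ≈ 511.6
  x_P = (0.2375·80 + 0.4475·380 + 0.2250·340) / 0.308375 = 265.55 / 0.308375 ≈ 861.1
  x_G = (0.3725·80 + 0.1825·380 + 0.6775·340) / 0.308375 = 329.50 / 0.308375 ≈ 1068.5

x_C = 511.6, x_P = 861.1, x_G = 1068.5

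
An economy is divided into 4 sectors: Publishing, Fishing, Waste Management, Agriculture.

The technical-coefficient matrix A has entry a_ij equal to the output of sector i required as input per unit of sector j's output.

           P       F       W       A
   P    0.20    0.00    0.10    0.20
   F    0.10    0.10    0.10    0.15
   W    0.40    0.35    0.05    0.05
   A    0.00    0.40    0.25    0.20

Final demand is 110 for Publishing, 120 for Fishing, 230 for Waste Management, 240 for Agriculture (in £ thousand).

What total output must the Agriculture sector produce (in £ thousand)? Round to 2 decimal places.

I − A =
  [   0.80     0.00    -0.10    -0.20]
  [  -0.10     0.90    -0.10    -0.15]
  [  -0.40    -0.35     0.95    -0.05]
  [   0.00    -0.40    -0.25     0.80]
Compute the cofactors C_ij = (−1)^(i+j)·(3×3 minor ij) of I−A; the adjugate is their transpose:
adj(I−A) = Cᵀ =
  [ 0.572625   0.123500   0.119000   0.173750]
  [ 0.121750   0.546000   0.107000   0.139500]
  [ 0.294000   0.272000   0.520000   0.157000]
  [ 0.152750   0.358000   0.216000   0.616500]
det(I−A) = Σ_j (I−A)_1j·C_1j = (0.80)(0.572625) + (0.00)(0.121750) + (-0.10)(0.294000) + (-0.20)(0.152750) = 0.39815
(I − A)⁻¹ = adj(I−A) / det(I−A) ≈
  [   1.4382     0.3102     0.2989     0.4364]
  [   0.3058     1.3713     0.2687     0.3504]
  [   0.7384     0.6832     1.3060     0.3943]
  [   0.3836     0.8992     0.5425     1.5484]
x = (I − A)⁻¹ d = adj(I−A)·d / det(I−A), with det(I−A) = 0.39815:
  x_P = (0.572625·110 + 0.123500·120 + 0.119000·230 + 0.173750·240) / 0.39815 = 146.87875 / 0.39815 ≈ 368.90
  x_F = (0.121750·110 + 0.546000·120 + 0.107000·230 + 0.139500·240) / 0.39815 = 137.0025 / 0.39815 ≈ 344.10
  x_W = (0.294000·110 + 0.272000·120 + 0.520000·230 + 0.157000·240) / 0.39815 = 222.26 / 0.39815 ≈ 558.23
  x_A = (0.152750·110 + 0.358000·120 + 0.216000·230 + 0.616500·240) / 0.39815 = 257.4025 / 0.39815 ≈ 646.50

x_A = 646.50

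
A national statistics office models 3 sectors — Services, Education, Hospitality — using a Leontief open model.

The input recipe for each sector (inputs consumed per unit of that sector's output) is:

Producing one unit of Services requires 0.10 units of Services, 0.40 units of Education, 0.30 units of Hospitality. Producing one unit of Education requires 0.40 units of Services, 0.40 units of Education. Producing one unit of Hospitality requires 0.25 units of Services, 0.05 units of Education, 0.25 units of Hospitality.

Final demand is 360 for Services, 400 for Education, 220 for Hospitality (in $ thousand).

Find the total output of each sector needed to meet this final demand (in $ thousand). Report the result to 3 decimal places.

x_1 = 1364.957, x_2 = 1646.581, x_3 = 839.316

I − A =
  [   0.90    -0.40    -0.25]
  [  -0.40     0.60    -0.05]
  [  -0.30     0.00     0.75]
Cofactors of I−A, C_ij = (−1)^(i+j)·(minor ij) (rows/columns in the sector order above):
  C_11 = (0.60)(0.75) − (-0.05)(0.00) = 0.4500
  C_12 = −[(-0.40)(0.75) − (-0.05)(-0.30)] = 0.3150
  C_13 = (-0.40)(0.00) − (0.60)(-0.30) = 0.1800
  C_21 = −[(-0.40)(0.75) − (-0.25)(0.00)] = 0.3000
  C_22 = (0.90)(0.75) − (-0.25)(-0.30) = 0.6000
  C_23 = −[(0.90)(0.00) − (-0.40)(-0.30)] = 0.1200
  C_31 = (-0.40)(-0.05) − (-0.25)(0.60) = 0.1700
  C_32 = −[(0.90)(-0.05) − (-0.25)(-0.40)] = 0.1450
  C_33 = (0.90)(0.60) − (-0.40)(-0.40) = 0.3800
det(I−A) = Σ_j (I−A)_1j·C_1j = (0.90)(0.4500) + (-0.40)(0.3150) + (-0.25)(0.1800) = 0.2340
adj(I−A) = Cᵀ =
  [ 0.4500   0.3000   0.1700]
  [ 0.3150   0.6000   0.1450]
  [ 0.1800   0.1200   0.3800]
(I − A)⁻¹ = adj(I−A) / det(I−A) ≈
  [   1.9231     1.2821     0.7265]
  [   1.3462     2.5641     0.6197]
  [   0.7692     0.5128     1.6239]
x = (I − A)⁻¹ d = adj(I−A)·d / det(I−A), with det(I−A) = 0.2340:
  x_1 = (0.4500·360 + 0.3000·400 + 0.1700·220) / 0.2340 = 319.40 / 0.2340 ≈ 1364.957
  x_2 = (0.3150·360 + 0.6000·400 + 0.1450·220) / 0.2340 = 385.30 / 0.2340 ≈ 1646.581
  x_3 = (0.1800·360 + 0.1200·400 + 0.3800·220) / 0.2340 = 196.40 / 0.2340 ≈ 839.316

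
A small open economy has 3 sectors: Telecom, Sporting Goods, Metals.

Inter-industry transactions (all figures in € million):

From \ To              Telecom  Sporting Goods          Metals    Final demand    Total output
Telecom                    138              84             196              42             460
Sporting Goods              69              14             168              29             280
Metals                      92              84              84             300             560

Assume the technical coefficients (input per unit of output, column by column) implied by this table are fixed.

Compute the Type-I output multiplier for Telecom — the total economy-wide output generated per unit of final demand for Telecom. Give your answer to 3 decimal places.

Technical coefficients a_ij = z_ij / X_j:
  a_11 = 138/460 = 0.30, a_21 = 69/460 = 0.15, a_31 = 92/460 = 0.20
  a_12 = 84/280 = 0.30, a_22 = 14/280 = 0.05, a_32 = 84/280 = 0.30
  a_13 = 196/560 = 0.35, a_23 = 168/560 = 0.30, a_33 = 84/560 = 0.15
I − A =
  [   0.70    -0.30    -0.35]
  [  -0.15     0.95    -0.30]
  [  -0.20    -0.30     0.85]
Cofactors of I−A, C_ij = (−1)^(i+j)·(minor ij) (rows/columns in the sector order above):
  C_11 = (0.95)(0.85) − (-0.30)(-0.30) = 0.7175
  C_12 = −[(-0.15)(0.85) − (-0.30)(-0.20)] = 0.1875
  C_13 = (-0.15)(-0.30) − (0.95)(-0.20) = 0.2350
  C_21 = −[(-0.30)(0.85) − (-0.35)(-0.30)] = 0.3600
  C_22 = (0.70)(0.85) − (-0.35)(-0.20) = 0.5250
  C_23 = −[(0.70)(-0.30) − (-0.30)(-0.20)] = 0.2700
  C_31 = (-0.30)(-0.30) − (-0.35)(0.95) = 0.4225
  C_32 = −[(0.70)(-0.30) − (-0.35)(-0.15)] = 0.2625
  C_33 = (0.70)(0.95) − (-0.30)(-0.15) = 0.6200
det(I−A) = Σ_j (I−A)_1j·C_1j = (0.70)(0.7175) + (-0.30)(0.1875) + (-0.35)(0.2350) = 0.36375
adj(I−A) = Cᵀ =
  [ 0.7175   0.3600   0.4225]
  [ 0.1875   0.5250   0.2625]
  [ 0.2350   0.2700   0.6200]
(I − A)⁻¹ = adj(I−A) / det(I−A) ≈
  [   1.9725     0.9897     1.1615]
  [   0.5155     1.4433     0.7216]
  [   0.6460     0.7423     1.7045]
The output multiplier for sector j is the column-j sum of the Leontief inverse (I − A)⁻¹ = adj(I−A) / det(I−A).
Column 1 of adj(I−A): (0.7175, 0.1875, 0.2350); det(I−A) = 0.36375.
m_1 = (0.7175 + 0.1875 + 0.2350) / 0.36375 = 1.14 / 0.36375 ≈ 3.134.

m_1 = 3.134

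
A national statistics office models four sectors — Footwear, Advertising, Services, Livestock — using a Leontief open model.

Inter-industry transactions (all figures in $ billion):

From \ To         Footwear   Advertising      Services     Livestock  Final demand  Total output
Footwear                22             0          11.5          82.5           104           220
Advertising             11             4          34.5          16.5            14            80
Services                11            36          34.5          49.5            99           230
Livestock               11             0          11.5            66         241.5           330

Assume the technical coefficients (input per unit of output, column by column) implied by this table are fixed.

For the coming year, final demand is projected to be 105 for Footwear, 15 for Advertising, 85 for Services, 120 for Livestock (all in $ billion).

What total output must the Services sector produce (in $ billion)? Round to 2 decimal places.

x_3 = 172.98

Technical coefficients a_ij = z_ij / X_j:
  a_11 = 22/220 = 0.10, a_21 = 11/220 = 0.05, a_31 = 11/220 = 0.05, a_41 = 11/220 = 0.05
  a_12 = 0/80 = 0.00, a_22 = 4/80 = 0.05, a_32 = 36/80 = 0.45, a_42 = 0/80 = 0.00
  a_13 = 11.5/230 = 0.05, a_23 = 34.5/230 = 0.15, a_33 = 34.5/230 = 0.15, a_43 = 11.5/230 = 0.05
  a_14 = 82.5/330 = 0.25, a_24 = 16.5/330 = 0.05, a_34 = 49.5/330 = 0.15, a_44 = 66/330 = 0.20
I − A =
  [   0.90     0.00    -0.05    -0.25]
  [  -0.05     0.95    -0.15    -0.05]
  [  -0.05    -0.45     0.85    -0.15]
  [  -0.05     0.00    -0.05     0.80]
Compute the cofactors C_ij = (−1)^(i+j)·(3×3 minor ij) of I−A; the adjugate is their transpose:
adj(I−A) = Cᵀ =
  [ 0.583750   0.023625   0.049875   0.193250]
  [ 0.043000   0.591625   0.111125   0.071250]
  [ 0.064250   0.318375   0.672125   0.166000]
  [ 0.040500   0.021375   0.045125   0.662500]
det(I−A) = Σ_j (I−A)_1j·C_1j = (0.90)(0.583750) + (0.00)(0.043000) + (-0.05)(0.064250) + (-0.25)(0.040500) = 0.5120375
(I − A)⁻¹ = adj(I−A) / det(I−A) ≈
  [   1.1401     0.0461     0.0974     0.3774]
  [   0.0840     1.1554     0.2170     0.1391]
  [   0.1255     0.6218     1.3126     0.3242]
  [   0.0791     0.0417     0.0881     1.2939]
x = (I − A)⁻¹ d = adj(I−A)·d / det(I−A), with det(I−A) = 0.5120375:
  x_1 = (0.583750·105 + 0.023625·15 + 0.049875·85 + 0.193250·120) / 0.5120375 = 89.0775 / 0.5120375 ≈ 173.97
  x_2 = (0.043000·105 + 0.591625·15 + 0.111125·85 + 0.071250·120) / 0.5120375 = 31.385 / 0.5120375 ≈ 61.29
  x_3 = (0.064250·105 + 0.318375·15 + 0.672125·85 + 0.166000·120) / 0.5120375 = 88.5725 / 0.5120375 ≈ 172.98
  x_4 = (0.040500·105 + 0.021375·15 + 0.045125·85 + 0.662500·120) / 0.5120375 = 87.90875 / 0.5120375 ≈ 171.68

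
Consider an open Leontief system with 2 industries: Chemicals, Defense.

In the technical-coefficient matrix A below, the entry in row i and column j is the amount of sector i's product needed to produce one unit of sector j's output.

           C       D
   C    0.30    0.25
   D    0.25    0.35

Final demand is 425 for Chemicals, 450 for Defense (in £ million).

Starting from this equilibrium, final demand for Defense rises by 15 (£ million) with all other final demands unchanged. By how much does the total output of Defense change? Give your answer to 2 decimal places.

I − A =
  [   0.70    -0.25]
  [  -0.25     0.65]
det(I−A) = (0.70)(0.65) − (-0.25)(-0.25) = 0.3925
adj(I−A) = [[0.65, 0.25], [0.25, 0.70]]
(I − A)⁻¹ = adj(I−A) / det(I−A) ≈
  [   1.6561     0.6369]
  [   0.6369     1.7834]
Δx = (I − A)⁻¹ Δd with Δd having +15 in the Defense component and 0 elsewhere.
So Δx_D = L_DD · (+15), where L_DD = adj(I−A)_DD / det(I−A) = 0.70 / 0.3925.
Δx_D = 0.70 × (+15) / 0.3925 = 10.50 / 0.3925 ≈ 26.75.

Δx_D = 26.75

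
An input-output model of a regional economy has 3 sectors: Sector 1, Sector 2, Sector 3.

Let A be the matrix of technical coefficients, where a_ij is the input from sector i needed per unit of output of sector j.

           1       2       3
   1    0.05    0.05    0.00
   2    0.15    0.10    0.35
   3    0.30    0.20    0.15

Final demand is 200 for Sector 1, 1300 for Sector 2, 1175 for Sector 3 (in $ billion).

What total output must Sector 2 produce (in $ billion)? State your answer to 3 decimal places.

I − A =
  [   0.95    -0.05     0.00]
  [  -0.15     0.90    -0.35]
  [  -0.30    -0.20     0.85]
Cofactors of I−A, C_ij = (−1)^(i+j)·(minor ij) (rows/columns in the sector order above):
  C_11 = (0.90)(0.85) − (-0.35)(-0.20) = 0.6950
  C_12 = −[(-0.15)(0.85) − (-0.35)(-0.30)] = 0.2325
  C_13 = (-0.15)(-0.20) − (0.90)(-0.30) = 0.3000
  C_21 = −[(-0.05)(0.85) − (0.00)(-0.20)] = 0.0425
  C_22 = (0.95)(0.85) − (0.00)(-0.30) = 0.8075
  C_23 = −[(0.95)(-0.20) − (-0.05)(-0.30)] = 0.2050
  C_31 = (-0.05)(-0.35) − (0.00)(0.90) = 0.0175
  C_32 = −[(0.95)(-0.35) − (0.00)(-0.15)] = 0.3325
  C_33 = (0.95)(0.90) − (-0.05)(-0.15) = 0.8475
det(I−A) = Σ_j (I−A)_1j·C_1j = (0.95)(0.6950) + (-0.05)(0.2325) + (0.00)(0.3000) = 0.648625
adj(I−A) = Cᵀ =
  [ 0.6950   0.0425   0.0175]
  [ 0.2325   0.8075   0.3325]
  [ 0.3000   0.2050   0.8475]
(I − A)⁻¹ = adj(I−A) / det(I−A) ≈
  [   1.0715     0.0655     0.0270]
  [   0.3585     1.2449     0.5126]
  [   0.4625     0.3161     1.3066]
x = (I − A)⁻¹ d = adj(I−A)·d / det(I−A), with det(I−A) = 0.648625:
  x_1 = (0.6950·200 + 0.0425·1300 + 0.0175·1175) / 0.648625 = 214.8125 / 0.648625 ≈ 331.181
  x_2 = (0.2325·200 + 0.8075·1300 + 0.3325·1175) / 0.648625 = 1486.9375 / 0.648625 ≈ 2292.446
  x_3 = (0.3000·200 + 0.2050·1300 + 0.8475·1175) / 0.648625 = 1322.3125 / 0.648625 ≈ 2038.639

x_2 = 2292.446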